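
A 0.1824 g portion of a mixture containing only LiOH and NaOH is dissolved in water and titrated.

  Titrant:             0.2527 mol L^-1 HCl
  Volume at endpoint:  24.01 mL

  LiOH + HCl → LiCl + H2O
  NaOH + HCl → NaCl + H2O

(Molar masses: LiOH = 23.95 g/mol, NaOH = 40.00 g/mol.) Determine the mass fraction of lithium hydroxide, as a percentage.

49.33 %

n(HCl) = 0.02401 × 0.2527 = 6.067 × 10^-3 mol
Let x = n(LiOH), y = n(NaOH).
Titrant: 1x + 1y = 6.067 × 10^-3;  mass: 23.95x + 40.00y = 0.1824
Solving, x = 3.757 × 10^-3 mol, y = 2.311 × 10^-3 mol
mass of LiOH = 3.757 × 10^-3 × 23.95 = 0.08997 g
% LiOH = 0.08997 / 0.1824 × 100 = 49.33 %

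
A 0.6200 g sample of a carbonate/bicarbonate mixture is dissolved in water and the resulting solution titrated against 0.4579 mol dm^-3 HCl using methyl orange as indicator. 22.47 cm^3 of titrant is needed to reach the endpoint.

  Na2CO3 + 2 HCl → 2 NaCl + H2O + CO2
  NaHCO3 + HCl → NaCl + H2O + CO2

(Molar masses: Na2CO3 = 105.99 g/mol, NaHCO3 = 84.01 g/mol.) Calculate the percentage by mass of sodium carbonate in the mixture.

n(HCl) = 0.02247 × 0.4579 = 0.01029 mol
Let x = n(Na2CO3), y = n(NaHCO3).
Titrant: 2x + 1y = 0.01029;  mass: 105.99x + 84.01y = 0.6200
Solving, x = 3.940 × 10^-3 mol, y = 2.410 × 10^-3 mol
mass of Na2CO3 = 3.940 × 10^-3 × 105.99 = 0.4176 g
% Na2CO3 = 0.4176 / 0.6200 × 100 = 67.35 %

67.35 %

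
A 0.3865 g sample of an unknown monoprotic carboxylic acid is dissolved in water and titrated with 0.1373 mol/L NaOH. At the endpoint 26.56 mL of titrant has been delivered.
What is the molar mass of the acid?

n(NaOH) = 0.02656 L × 0.1373 mol/L = 3.647 × 10^-3 mol
n(HA) = 3.647 × 10^-3 mol (1:1 ratio)
M = m / n = 0.3865 g / 3.647 × 10^-3 mol = 106.0 g/mol

106.0 g/mol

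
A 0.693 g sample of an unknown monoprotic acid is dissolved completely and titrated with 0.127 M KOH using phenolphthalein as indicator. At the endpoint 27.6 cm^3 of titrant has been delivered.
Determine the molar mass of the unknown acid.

198 g/mol

n(KOH) = 0.0276 L × 0.127 mol/L = 3.51 × 10^-3 mol
n(HA) = 3.51 × 10^-3 mol (1:1 ratio)
M = m / n = 0.693 g / 3.51 × 10^-3 mol = 198 g/mol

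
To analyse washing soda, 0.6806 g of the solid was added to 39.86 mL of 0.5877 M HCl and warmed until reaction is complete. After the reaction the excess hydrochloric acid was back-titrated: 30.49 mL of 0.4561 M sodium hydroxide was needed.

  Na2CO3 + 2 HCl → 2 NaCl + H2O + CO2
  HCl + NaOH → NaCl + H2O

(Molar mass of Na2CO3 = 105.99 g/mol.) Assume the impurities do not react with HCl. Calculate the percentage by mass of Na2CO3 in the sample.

n(HCl) added = 0.03986 × 0.5877 = 0.02343 mol
n(NaOH) used in back-titration = 0.03049 × 0.4561 = 0.01391 mol
n(HCl) left over = 0.01391 mol (1:1 ratio)
n(HCl) consumed by analyte = 0.02343 − 0.01391 = 9.519 × 10^-3 mol
From the 1:2 ratio, n(Na2CO3) = 1/2 × 9.519 × 10^-3 = 4.760 × 10^-3 mol
mass of Na2CO3 = 4.760 × 10^-3 × 105.99 = 0.5045 g
% Na2CO3 = 0.5045 / 0.6806 × 100 = 74.12 %

74.12 %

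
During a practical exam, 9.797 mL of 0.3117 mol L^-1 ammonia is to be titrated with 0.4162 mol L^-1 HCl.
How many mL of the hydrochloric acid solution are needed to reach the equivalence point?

NH3 + HCl → NH4Cl
n(NH3) = 0.009797 L × 0.3117 mol/L = 3.054 × 10^-3 mol
n(HCl) = 3.054 × 10^-3 mol (1:1 stoichiometry)
V(HCl) = 3.054 × 10^-3 mol / 0.4162 mol/L = 0.007337 L = 7.337 mL

7.337 mL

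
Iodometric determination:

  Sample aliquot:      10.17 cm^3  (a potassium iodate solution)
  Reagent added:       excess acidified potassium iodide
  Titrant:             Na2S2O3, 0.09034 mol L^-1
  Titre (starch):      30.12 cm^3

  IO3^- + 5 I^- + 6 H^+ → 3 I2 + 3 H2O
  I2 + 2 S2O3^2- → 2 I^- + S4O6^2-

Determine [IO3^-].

0.04459 mol/L

n(S2O3^2-) = 0.03012 × 0.09034 = 2.721 × 10^-3 mol
n(I2) = n(S2O3^2-)/2 = 1.361 × 10^-3 mol
From the 1:3 ratio, n(IO3^-) in the aliquot = 1/3 × 1.361 × 10^-3 = 4.535 × 10^-4 mol
[IO3^-] = 4.535 × 10^-4 / 0.01017 = 0.04459 mol/L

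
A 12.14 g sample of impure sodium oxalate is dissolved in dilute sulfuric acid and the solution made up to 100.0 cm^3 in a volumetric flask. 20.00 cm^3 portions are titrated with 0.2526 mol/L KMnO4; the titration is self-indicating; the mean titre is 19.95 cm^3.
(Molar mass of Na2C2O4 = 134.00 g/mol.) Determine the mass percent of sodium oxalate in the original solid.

2 MnO4^- + 5 C2O4^2- + 16 H^+ → 2 Mn^2+ + 10 CO2 + 8 H2O
n(KMnO4) per titration = 0.01995 × 0.2526 = 5.039 × 10^-3 mol
From the 5:2 ratio, n(Na2C2O4) in each aliquot = 5/2 × 5.039 × 10^-3 = 0.01260 mol
n(Na2C2O4) in the whole flask = 0.01260 × 100.0/20.00 = 0.06299 mol
mass of Na2C2O4 = 0.06299 × 134.00 = 8.441 g
% Na2C2O4 = 8.441 / 12.14 × 100 = 69.53 %

69.53 %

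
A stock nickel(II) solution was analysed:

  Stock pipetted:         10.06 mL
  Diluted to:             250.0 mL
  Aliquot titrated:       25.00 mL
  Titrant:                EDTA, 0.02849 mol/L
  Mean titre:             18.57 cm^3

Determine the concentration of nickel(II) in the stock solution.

Ni^2+ + EDTA^4- → [Ni(EDTA)]^2-
n(EDTA) = 0.01857 × 0.02849 = 5.291 × 10^-4 mol
n(Ni2+) in the aliquot = 5.291 × 10^-4 mol (1:1 ratio)
[Ni2+]_dilute = 5.291 × 10^-4 / 0.02500 = 0.02116 mol/L
Dilution factor = 250.0 / 10.06 = 24.85
[Ni2+]_stock = 0.02116 × 24.85 = 0.5259 mol/L

0.5259 mol/L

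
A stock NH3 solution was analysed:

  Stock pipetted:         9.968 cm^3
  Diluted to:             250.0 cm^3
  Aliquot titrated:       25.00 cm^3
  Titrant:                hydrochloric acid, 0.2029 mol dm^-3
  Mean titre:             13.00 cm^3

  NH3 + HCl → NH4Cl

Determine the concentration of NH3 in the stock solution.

n(HCl) = 0.01300 × 0.2029 = 2.638 × 10^-3 mol
n(NH3) in the aliquot = 2.638 × 10^-3 mol (1:1 ratio)
[NH3]_dilute = 2.638 × 10^-3 / 0.02500 = 0.1055 mol/L
Dilution factor = 250.0 / 9.968 = 25.08
[NH3]_stock = 0.1055 × 25.08 = 2.646 mol/L

2.646 mol/L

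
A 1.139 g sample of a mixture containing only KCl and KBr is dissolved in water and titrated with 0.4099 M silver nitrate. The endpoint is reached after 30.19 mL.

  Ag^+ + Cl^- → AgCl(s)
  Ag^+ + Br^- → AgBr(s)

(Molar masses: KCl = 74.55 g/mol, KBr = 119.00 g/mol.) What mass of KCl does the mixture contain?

n(AgNO3) = 0.03019 × 0.4099 = 0.01237 mol
Let x = n(KCl), y = n(KBr).
Titrant: 1x + 1y = 0.01237;  mass: 74.55x + 119.00y = 1.139
Solving, x = 7.505 × 10^-3 mol, y = 4.870 × 10^-3 mol
mass of KCl = 7.505 × 10^-3 × 74.55 = 0.5595 g

0.5595 g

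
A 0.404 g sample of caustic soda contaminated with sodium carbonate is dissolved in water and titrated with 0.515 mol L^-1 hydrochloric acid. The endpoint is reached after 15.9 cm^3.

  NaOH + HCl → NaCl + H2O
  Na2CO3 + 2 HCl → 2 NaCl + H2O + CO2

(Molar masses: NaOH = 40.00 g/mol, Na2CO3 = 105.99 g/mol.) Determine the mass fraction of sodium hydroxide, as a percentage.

22.8 %

n(HCl) = 0.0159 × 0.515 = 8.19 × 10^-3 mol
Let x = n(NaOH), y = n(Na2CO3).
Titrant: 1x + 2y = 8.19 × 10^-3;  mass: 40.00x + 105.99y = 0.404
Solving, x = 2.30 × 10^-3 mol, y = 2.94 × 10^-3 mol
mass of NaOH = 2.30 × 10^-3 × 40.00 = 0.0922 g
% NaOH = 0.0922 / 0.404 × 100 = 22.8 %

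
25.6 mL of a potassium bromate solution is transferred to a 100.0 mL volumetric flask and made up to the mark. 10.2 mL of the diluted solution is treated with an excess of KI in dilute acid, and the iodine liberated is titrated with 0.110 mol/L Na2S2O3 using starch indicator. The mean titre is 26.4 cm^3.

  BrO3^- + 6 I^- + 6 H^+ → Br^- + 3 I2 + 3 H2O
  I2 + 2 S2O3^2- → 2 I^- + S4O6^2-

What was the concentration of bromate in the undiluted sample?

0.185 mol/L

n(S2O3^2-) = 0.0264 × 0.110 = 2.90 × 10^-3 mol
n(I2) = n(S2O3^2-)/2 = 1.45 × 10^-3 mol
From the 1:3 ratio, n(BrO3^-) in the aliquot = 1/3 × 1.45 × 10^-3 = 4.84 × 10^-4 mol
[BrO3^-]_dilute = 4.84 × 10^-4 / 0.0102 = 0.0475 mol/L
[BrO3^-]_original = 0.0475 × 100.0/25.6 = 0.185 mol/L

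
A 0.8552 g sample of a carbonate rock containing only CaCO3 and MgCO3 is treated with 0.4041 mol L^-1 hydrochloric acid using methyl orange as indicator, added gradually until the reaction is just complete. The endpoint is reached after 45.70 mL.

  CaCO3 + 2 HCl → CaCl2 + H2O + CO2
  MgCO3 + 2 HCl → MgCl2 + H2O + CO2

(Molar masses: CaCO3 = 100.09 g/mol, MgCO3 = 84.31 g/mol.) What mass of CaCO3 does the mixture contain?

0.4865 g

n(HCl) = 0.04570 × 0.4041 = 0.01847 mol
Let x = n(CaCO3), y = n(MgCO3).
Titrant: 2x + 2y = 0.01847;  mass: 100.09x + 84.31y = 0.8552
Solving, x = 4.861 × 10^-3 mol, y = 4.373 × 10^-3 mol
mass of CaCO3 = 4.861 × 10^-3 × 100.09 = 0.4865 g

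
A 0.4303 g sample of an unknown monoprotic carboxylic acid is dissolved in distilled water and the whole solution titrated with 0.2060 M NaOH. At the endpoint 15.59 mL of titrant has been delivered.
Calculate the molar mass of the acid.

134.0 g/mol

n(NaOH) = 0.01559 L × 0.2060 mol/L = 3.212 × 10^-3 mol
n(HA) = 3.212 × 10^-3 mol (1:1 ratio)
M = m / n = 0.4303 g / 3.212 × 10^-3 mol = 134.0 g/mol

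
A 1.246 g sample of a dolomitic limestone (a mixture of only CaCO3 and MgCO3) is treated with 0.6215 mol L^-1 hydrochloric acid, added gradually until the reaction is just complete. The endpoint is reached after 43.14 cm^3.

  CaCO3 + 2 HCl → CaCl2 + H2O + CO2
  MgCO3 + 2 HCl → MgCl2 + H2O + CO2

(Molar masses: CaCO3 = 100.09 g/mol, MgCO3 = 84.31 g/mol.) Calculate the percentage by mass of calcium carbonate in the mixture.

n(HCl) = 0.04314 × 0.6215 = 0.02681 mol
Let x = n(CaCO3), y = n(MgCO3).
Titrant: 2x + 2y = 0.02681;  mass: 100.09x + 84.31y = 1.246
Solving, x = 7.336 × 10^-3 mol, y = 6.070 × 10^-3 mol
mass of CaCO3 = 7.336 × 10^-3 × 100.09 = 0.7343 g
% CaCO3 = 0.7343 / 1.246 × 100 = 58.93 %

58.93 %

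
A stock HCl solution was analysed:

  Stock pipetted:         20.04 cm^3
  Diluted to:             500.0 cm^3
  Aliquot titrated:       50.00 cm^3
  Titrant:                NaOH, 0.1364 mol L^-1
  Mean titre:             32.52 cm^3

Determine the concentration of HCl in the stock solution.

2.213 mol/L

HCl + NaOH → NaCl + H2O
n(NaOH) = 0.03252 × 0.1364 = 4.436 × 10^-3 mol
n(HCl) in the aliquot = 4.436 × 10^-3 mol (1:1 ratio)
[HCl]_dilute = 4.436 × 10^-3 / 0.05000 = 0.08871 mol/L
Dilution factor = 500.0 / 20.04 = 24.95
[HCl]_stock = 0.08871 × 24.95 = 2.213 mol/L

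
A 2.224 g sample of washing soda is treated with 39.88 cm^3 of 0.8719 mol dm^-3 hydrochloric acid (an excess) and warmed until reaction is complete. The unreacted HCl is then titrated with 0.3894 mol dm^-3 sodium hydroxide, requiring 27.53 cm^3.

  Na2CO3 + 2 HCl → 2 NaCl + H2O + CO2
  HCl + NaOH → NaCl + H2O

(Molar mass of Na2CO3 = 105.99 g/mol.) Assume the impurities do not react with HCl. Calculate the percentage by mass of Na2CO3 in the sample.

57.31 %

n(HCl) added = 0.03988 × 0.8719 = 0.03477 mol
n(NaOH) used in back-titration = 0.02753 × 0.3894 = 0.01072 mol
n(HCl) left over = 0.01072 mol (1:1 ratio)
n(HCl) consumed by analyte = 0.03477 − 0.01072 = 0.02405 mol
From the 1:2 ratio, n(Na2CO3) = 1/2 × 0.02405 = 0.01203 mol
mass of Na2CO3 = 0.01203 × 105.99 = 1.275 g
% Na2CO3 = 1.275 / 2.224 × 100 = 57.31 %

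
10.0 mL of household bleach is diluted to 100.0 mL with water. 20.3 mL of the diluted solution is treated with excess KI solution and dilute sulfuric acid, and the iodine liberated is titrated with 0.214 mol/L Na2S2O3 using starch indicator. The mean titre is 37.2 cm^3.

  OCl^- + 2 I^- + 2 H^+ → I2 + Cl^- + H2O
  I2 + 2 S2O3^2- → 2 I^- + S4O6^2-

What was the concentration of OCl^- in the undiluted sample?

1.96 mol/L

n(S2O3^2-) = 0.0372 × 0.214 = 7.96 × 10^-3 mol
n(I2) = n(S2O3^2-)/2 = 3.98 × 10^-3 mol
n(OCl^-) in the aliquot = 3.98 × 10^-3 mol (1:1 ratio)
[OCl^-]_dilute = 3.98 × 10^-3 / 0.0203 = 0.196 mol/L
[OCl^-]_original = 0.196 × 100.0/10.0 = 1.96 mol/L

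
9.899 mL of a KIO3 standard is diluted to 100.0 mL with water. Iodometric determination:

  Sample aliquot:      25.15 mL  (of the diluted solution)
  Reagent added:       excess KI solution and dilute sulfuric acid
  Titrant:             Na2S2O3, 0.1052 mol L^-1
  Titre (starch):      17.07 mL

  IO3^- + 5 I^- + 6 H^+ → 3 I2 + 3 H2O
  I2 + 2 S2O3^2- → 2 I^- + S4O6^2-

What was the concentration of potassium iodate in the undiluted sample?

n(S2O3^2-) = 0.01707 × 0.1052 = 1.796 × 10^-3 mol
n(I2) = n(S2O3^2-)/2 = 8.979 × 10^-4 mol
From the 1:3 ratio, n(IO3^-) in the aliquot = 1/3 × 8.979 × 10^-4 = 2.993 × 10^-4 mol
[IO3^-]_dilute = 2.993 × 10^-4 / 0.02515 = 0.01190 mol/L
[IO3^-]_original = 0.01190 × 100.0/9.899 = 0.1202 mol/L

0.1202 mol/L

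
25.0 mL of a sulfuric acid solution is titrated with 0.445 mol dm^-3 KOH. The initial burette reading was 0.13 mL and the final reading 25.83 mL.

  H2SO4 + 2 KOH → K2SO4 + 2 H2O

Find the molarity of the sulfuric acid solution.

0.229 mol/L

n(KOH) = 0.0257 L × 0.445 mol/L = 0.0114 mol
From the 1:2 mole ratio, n(H2SO4) = 1/2 × 0.0114 = 5.72 × 10^-3 mol
[H2SO4] = 5.72 × 10^-3 mol / 0.0250 L = 0.229 mol/L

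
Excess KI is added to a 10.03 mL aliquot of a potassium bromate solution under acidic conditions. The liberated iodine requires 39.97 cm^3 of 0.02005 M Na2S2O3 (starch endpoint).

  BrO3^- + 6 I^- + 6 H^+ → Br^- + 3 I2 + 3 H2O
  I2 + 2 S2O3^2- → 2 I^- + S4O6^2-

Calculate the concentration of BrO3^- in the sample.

n(S2O3^2-) = 0.03997 × 0.02005 = 8.014 × 10^-4 mol
n(I2) = n(S2O3^2-)/2 = 4.007 × 10^-4 mol
From the 1:3 ratio, n(BrO3^-) in the aliquot = 1/3 × 4.007 × 10^-4 = 1.336 × 10^-4 mol
[BrO3^-] = 1.336 × 10^-4 / 0.01003 = 0.01332 mol/L

0.01332 M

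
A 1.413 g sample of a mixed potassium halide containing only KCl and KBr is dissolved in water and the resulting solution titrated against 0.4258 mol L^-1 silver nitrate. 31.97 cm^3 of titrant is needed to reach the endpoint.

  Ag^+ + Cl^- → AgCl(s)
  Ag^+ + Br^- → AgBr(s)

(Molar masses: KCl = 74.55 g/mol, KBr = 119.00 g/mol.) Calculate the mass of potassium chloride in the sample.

0.3470 g

n(AgNO3) = 0.03197 × 0.4258 = 0.01361 mol
Let x = n(KCl), y = n(KBr).
Titrant: 1x + 1y = 0.01361;  mass: 74.55x + 119.00y = 1.413
Solving, x = 4.655 × 10^-3 mol, y = 8.958 × 10^-3 mol
mass of KCl = 4.655 × 10^-3 × 74.55 = 0.3470 g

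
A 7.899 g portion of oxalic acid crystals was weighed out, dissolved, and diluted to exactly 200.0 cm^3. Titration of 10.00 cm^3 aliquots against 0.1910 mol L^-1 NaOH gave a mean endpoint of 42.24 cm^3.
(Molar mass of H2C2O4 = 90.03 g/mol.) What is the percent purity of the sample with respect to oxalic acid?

H2C2O4 + 2 NaOH → Na2C2O4 + 2 H2O
n(NaOH) per titration = 0.04224 × 0.1910 = 8.068 × 10^-3 mol
From the 1:2 ratio, n(H2C2O4) in each aliquot = 1/2 × 8.068 × 10^-3 = 4.034 × 10^-3 mol
n(H2C2O4) in the whole flask = 4.034 × 10^-3 × 200.0/10.00 = 0.08068 mol
mass of H2C2O4 = 0.08068 × 90.03 = 7.263 g
% H2C2O4 = 7.263 / 7.899 × 100 = 91.95 %

91.95 %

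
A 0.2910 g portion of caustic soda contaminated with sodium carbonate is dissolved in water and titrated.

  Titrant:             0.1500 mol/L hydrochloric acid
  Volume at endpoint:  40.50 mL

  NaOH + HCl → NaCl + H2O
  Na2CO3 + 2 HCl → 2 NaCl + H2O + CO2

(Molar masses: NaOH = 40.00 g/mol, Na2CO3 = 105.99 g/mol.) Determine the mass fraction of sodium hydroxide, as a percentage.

32.73 %

n(HCl) = 0.04050 × 0.1500 = 6.075 × 10^-3 mol
Let x = n(NaOH), y = n(Na2CO3).
Titrant: 1x + 2y = 6.075 × 10^-3;  mass: 40.00x + 105.99y = 0.2910
Solving, x = 2.381 × 10^-3 mol, y = 1.847 × 10^-3 mol
mass of NaOH = 2.381 × 10^-3 × 40.00 = 0.09525 g
% NaOH = 0.09525 / 0.2910 × 100 = 32.73 %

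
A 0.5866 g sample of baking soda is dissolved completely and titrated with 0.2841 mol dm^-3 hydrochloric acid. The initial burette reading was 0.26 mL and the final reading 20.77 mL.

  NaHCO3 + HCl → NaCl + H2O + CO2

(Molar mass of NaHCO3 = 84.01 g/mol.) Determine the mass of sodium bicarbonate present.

0.4895 g

n(HCl) = 0.02051 L × 0.2841 mol/L = 5.827 × 10^-3 mol
n(NaHCO3) = 5.827 × 10^-3 mol (1:1 ratio)
mass of NaHCO3 = 5.827 × 10^-3 × 84.01 g/mol = 0.4895 g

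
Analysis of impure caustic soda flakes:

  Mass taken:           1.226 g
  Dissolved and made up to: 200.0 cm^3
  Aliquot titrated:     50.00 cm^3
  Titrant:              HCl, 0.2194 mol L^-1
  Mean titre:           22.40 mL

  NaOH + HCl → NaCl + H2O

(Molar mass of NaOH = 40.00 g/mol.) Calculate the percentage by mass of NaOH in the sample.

64.14 %

n(HCl) per titration = 0.02240 × 0.2194 = 4.915 × 10^-3 mol
n(NaOH) in each aliquot = 4.915 × 10^-3 mol (1:1 ratio)
n(NaOH) in the whole flask = 4.915 × 10^-3 × 200.0/50.00 = 0.01966 mol
mass of NaOH = 0.01966 × 40.00 = 0.7863 g
% NaOH = 0.7863 / 1.226 × 100 = 64.14 %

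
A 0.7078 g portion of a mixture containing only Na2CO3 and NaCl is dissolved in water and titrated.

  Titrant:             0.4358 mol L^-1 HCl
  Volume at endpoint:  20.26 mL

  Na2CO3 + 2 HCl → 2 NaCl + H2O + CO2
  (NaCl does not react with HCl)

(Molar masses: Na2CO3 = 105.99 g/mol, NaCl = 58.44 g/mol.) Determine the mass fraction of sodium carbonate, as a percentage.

66.11 %

n(HCl) = 0.02026 × 0.4358 = 8.829 × 10^-3 mol
Let x = n(Na2CO3), y = n(NaCl).
Titrant: 2x = 8.829 × 10^-3;  mass: 105.99x + 58.44y = 0.7078
Solving, x = 4.415 × 10^-3 mol, y = 4.105 × 10^-3 mol
mass of Na2CO3 = 4.415 × 10^-3 × 105.99 = 0.4679 g
% Na2CO3 = 0.4679 / 0.7078 × 100 = 66.11 %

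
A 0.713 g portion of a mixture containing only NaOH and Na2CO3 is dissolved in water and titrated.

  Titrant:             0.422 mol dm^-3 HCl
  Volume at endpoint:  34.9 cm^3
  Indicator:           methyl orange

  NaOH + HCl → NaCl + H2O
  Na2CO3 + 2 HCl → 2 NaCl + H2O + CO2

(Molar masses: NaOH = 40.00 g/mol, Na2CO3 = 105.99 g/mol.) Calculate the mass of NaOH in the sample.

n(HCl) = 0.0349 × 0.422 = 0.0147 mol
Let x = n(NaOH), y = n(Na2CO3).
Titrant: 1x + 2y = 0.0147;  mass: 40.00x + 105.99y = 0.713
Solving, x = 5.19 × 10^-3 mol, y = 4.77 × 10^-3 mol
mass of NaOH = 5.19 × 10^-3 × 40.00 = 0.208 g

0.208 g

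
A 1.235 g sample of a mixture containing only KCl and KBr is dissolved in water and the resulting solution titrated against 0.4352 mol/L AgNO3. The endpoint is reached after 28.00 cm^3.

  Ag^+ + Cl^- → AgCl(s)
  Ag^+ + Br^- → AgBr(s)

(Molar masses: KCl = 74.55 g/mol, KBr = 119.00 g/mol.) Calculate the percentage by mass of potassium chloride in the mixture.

n(AgNO3) = 0.02800 × 0.4352 = 0.01219 mol
Let x = n(KCl), y = n(KBr).
Titrant: 1x + 1y = 0.01219;  mass: 74.55x + 119.00y = 1.235
Solving, x = 4.839 × 10^-3 mol, y = 7.347 × 10^-3 mol
mass of KCl = 4.839 × 10^-3 × 74.55 = 0.3607 g
% KCl = 0.3607 / 1.235 × 100 = 29.21 %

29.21 %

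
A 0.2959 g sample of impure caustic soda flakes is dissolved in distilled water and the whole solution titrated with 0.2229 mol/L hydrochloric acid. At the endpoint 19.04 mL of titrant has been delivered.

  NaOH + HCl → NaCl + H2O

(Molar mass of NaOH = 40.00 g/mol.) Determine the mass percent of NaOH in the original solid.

n(HCl) = 0.01904 L × 0.2229 mol/L = 4.244 × 10^-3 mol
n(NaOH) = 4.244 × 10^-3 mol (1:1 ratio)
mass of NaOH = 4.244 × 10^-3 × 40.00 g/mol = 0.1698 g
% NaOH = 0.1698 / 0.2959 × 100 = 57.37 %

57.37 %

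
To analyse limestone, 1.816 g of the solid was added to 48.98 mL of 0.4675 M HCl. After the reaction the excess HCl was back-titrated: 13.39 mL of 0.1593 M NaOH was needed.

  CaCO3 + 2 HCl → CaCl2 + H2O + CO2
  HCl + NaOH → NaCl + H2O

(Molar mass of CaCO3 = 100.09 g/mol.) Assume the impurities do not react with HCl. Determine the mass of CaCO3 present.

n(HCl) added = 0.04898 × 0.4675 = 0.02290 mol
n(NaOH) used in back-titration = 0.01339 × 0.1593 = 2.133 × 10^-3 mol
n(HCl) left over = 2.133 × 10^-3 mol (1:1 ratio)
n(HCl) consumed by analyte = 0.02290 − 2.133 × 10^-3 = 0.02077 mol
From the 1:2 ratio, n(CaCO3) = 1/2 × 0.02077 = 0.01038 mol
mass of CaCO3 = 0.01038 × 100.09 = 1.039 g

1.039 g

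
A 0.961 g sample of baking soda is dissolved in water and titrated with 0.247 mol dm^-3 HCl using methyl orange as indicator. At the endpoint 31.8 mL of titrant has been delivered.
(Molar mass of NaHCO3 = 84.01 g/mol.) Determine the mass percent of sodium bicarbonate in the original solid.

68.7 %

NaHCO3 + HCl → NaCl + H2O + CO2
n(HCl) = 0.0318 L × 0.247 mol/L = 7.85 × 10^-3 mol
n(NaHCO3) = 7.85 × 10^-3 mol (1:1 ratio)
mass of NaHCO3 = 7.85 × 10^-3 × 84.01 g/mol = 0.660 g
% NaHCO3 = 0.660 / 0.961 × 100 = 68.7 %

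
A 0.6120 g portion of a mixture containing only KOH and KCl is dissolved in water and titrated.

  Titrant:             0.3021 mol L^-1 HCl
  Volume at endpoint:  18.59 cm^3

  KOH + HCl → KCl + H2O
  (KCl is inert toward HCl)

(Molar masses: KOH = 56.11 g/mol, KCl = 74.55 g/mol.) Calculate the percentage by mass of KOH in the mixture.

n(HCl) = 0.01859 × 0.3021 = 5.616 × 10^-3 mol
Let x = n(KOH), y = n(KCl).
Titrant: 1x = 5.616 × 10^-3;  mass: 56.11x + 74.55y = 0.6120
Solving, x = 5.616 × 10^-3 mol, y = 3.982 × 10^-3 mol
mass of KOH = 5.616 × 10^-3 × 56.11 = 0.3151 g
% KOH = 0.3151 / 0.6120 × 100 = 51.49 %

51.49 %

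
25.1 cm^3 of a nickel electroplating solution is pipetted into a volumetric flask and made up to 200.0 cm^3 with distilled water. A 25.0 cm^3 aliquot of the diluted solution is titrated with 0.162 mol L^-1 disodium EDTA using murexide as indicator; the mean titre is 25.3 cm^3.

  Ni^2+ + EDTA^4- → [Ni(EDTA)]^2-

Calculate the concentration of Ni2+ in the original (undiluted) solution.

n(EDTA) = 0.0253 × 0.162 = 4.10 × 10^-3 mol
n(Ni2+) in the aliquot = 4.10 × 10^-3 mol (1:1 ratio)
[Ni2+]_dilute = 4.10 × 10^-3 / 0.0250 = 0.164 mol/L
Dilution factor = 200.0 / 25.1 = 7.968
[Ni2+]_stock = 0.164 × 7.968 = 1.31 mol/L

1.31 mol/L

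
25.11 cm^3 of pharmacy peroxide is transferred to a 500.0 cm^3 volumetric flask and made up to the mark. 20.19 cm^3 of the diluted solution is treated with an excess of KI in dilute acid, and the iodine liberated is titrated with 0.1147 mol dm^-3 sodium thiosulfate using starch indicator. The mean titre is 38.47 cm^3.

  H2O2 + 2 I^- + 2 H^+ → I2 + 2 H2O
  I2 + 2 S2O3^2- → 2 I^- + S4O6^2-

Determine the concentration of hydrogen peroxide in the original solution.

2.176 mol/L

n(S2O3^2-) = 0.03847 × 0.1147 = 4.413 × 10^-3 mol
n(I2) = n(S2O3^2-)/2 = 2.206 × 10^-3 mol
n(H2O2) in the aliquot = 2.206 × 10^-3 mol (1:1 ratio)
[H2O2]_dilute = 2.206 × 10^-3 / 0.02019 = 0.1093 mol/L
[H2O2]_original = 0.1093 × 500.0/25.11 = 2.176 mol/L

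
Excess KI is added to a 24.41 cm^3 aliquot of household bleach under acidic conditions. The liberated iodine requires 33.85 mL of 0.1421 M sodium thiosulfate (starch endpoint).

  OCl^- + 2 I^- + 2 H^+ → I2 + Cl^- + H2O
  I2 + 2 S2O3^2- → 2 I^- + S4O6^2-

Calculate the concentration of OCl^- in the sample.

0.09853 M

n(S2O3^2-) = 0.03385 × 0.1421 = 4.810 × 10^-3 mol
n(I2) = n(S2O3^2-)/2 = 2.405 × 10^-3 mol
n(OCl^-) in the aliquot = 2.405 × 10^-3 mol (1:1 ratio)
[OCl^-] = 2.405 × 10^-3 / 0.02441 = 0.09853 mol/L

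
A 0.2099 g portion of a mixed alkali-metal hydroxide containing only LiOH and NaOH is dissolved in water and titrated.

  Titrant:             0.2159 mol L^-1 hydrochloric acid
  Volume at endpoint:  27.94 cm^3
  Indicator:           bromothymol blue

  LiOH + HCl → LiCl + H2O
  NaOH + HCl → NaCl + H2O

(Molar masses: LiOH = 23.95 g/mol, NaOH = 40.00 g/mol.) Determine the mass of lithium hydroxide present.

n(HCl) = 0.02794 × 0.2159 = 6.032 × 10^-3 mol
Let x = n(LiOH), y = n(NaOH).
Titrant: 1x + 1y = 6.032 × 10^-3;  mass: 23.95x + 40.00y = 0.2099
Solving, x = 1.956 × 10^-3 mol, y = 4.076 × 10^-3 mol
mass of LiOH = 1.956 × 10^-3 × 23.95 = 0.04684 g

0.04684 g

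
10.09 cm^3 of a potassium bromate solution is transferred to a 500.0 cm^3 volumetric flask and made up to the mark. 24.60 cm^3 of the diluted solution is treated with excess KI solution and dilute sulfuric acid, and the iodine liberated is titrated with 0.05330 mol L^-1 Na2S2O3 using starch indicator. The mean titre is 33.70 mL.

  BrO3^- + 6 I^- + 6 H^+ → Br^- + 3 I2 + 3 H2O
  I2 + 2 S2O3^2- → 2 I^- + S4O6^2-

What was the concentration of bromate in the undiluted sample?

0.6030 mol/L

n(S2O3^2-) = 0.03370 × 0.05330 = 1.796 × 10^-3 mol
n(I2) = n(S2O3^2-)/2 = 8.981 × 10^-4 mol
From the 1:3 ratio, n(BrO3^-) in the aliquot = 1/3 × 8.981 × 10^-4 = 2.994 × 10^-4 mol
[BrO3^-]_dilute = 2.994 × 10^-4 / 0.02460 = 0.01217 mol/L
[BrO3^-]_original = 0.01217 × 500.0/10.09 = 0.6030 mol/L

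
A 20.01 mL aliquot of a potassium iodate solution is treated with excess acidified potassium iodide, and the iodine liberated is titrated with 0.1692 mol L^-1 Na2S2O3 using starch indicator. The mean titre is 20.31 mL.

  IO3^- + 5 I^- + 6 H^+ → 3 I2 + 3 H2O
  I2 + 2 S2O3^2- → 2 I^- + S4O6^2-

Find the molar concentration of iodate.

n(S2O3^2-) = 0.02031 × 0.1692 = 3.436 × 10^-3 mol
n(I2) = n(S2O3^2-)/2 = 1.718 × 10^-3 mol
From the 1:3 ratio, n(IO3^-) in the aliquot = 1/3 × 1.718 × 10^-3 = 5.727 × 10^-4 mol
[IO3^-] = 5.727 × 10^-4 / 0.02001 = 0.02862 mol/L

0.02862 mol/L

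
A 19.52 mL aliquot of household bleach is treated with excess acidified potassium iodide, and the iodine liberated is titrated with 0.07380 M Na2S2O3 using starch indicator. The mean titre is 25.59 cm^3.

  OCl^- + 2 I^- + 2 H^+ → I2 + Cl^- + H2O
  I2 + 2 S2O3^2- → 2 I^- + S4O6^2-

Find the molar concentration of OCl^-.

n(S2O3^2-) = 0.02559 × 0.07380 = 1.889 × 10^-3 mol
n(I2) = n(S2O3^2-)/2 = 9.443 × 10^-4 mol
n(OCl^-) in the aliquot = 9.443 × 10^-4 mol (1:1 ratio)
[OCl^-] = 9.443 × 10^-4 / 0.01952 = 0.04837 mol/L

0.04837 M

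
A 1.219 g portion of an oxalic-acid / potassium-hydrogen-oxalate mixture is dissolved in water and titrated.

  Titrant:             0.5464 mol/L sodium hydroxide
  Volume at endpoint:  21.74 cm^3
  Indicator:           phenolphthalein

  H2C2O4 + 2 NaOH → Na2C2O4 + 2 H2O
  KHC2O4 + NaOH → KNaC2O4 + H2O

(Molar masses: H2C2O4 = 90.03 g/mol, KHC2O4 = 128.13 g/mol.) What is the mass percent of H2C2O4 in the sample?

n(NaOH) = 0.02174 × 0.5464 = 0.01188 mol
Let x = n(H2C2O4), y = n(KHC2O4).
Titrant: 2x + 1y = 0.01188;  mass: 90.03x + 128.13y = 1.219
Solving, x = 1.823 × 10^-3 mol, y = 8.233 × 10^-3 mol
mass of H2C2O4 = 1.823 × 10^-3 × 90.03 = 0.1641 g
% H2C2O4 = 0.1641 / 1.219 × 100 = 13.46 %

13.46 %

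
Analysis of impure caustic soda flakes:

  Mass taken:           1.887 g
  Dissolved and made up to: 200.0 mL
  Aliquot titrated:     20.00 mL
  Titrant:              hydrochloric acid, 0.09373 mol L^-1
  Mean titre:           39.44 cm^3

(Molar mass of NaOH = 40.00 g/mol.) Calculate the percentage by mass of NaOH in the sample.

78.36 %

NaOH + HCl → NaCl + H2O
n(HCl) per titration = 0.03944 × 0.09373 = 3.697 × 10^-3 mol
n(NaOH) in each aliquot = 3.697 × 10^-3 mol (1:1 ratio)
n(NaOH) in the whole flask = 3.697 × 10^-3 × 200.0/20.00 = 0.03697 mol
mass of NaOH = 0.03697 × 40.00 = 1.479 g
% NaOH = 1.479 / 1.887 × 100 = 78.36 %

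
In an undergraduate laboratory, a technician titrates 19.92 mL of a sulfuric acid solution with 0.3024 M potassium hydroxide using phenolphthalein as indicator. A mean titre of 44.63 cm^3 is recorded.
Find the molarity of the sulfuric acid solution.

0.3388 M

H2SO4 + 2 KOH → K2SO4 + 2 H2O
n(KOH) = 0.04463 L × 0.3024 mol/L = 0.01350 mol
From the 1:2 mole ratio, n(H2SO4) = 1/2 × 0.01350 = 6.748 × 10^-3 mol
[H2SO4] = 6.748 × 10^-3 mol / 0.01992 L = 0.3388 mol/L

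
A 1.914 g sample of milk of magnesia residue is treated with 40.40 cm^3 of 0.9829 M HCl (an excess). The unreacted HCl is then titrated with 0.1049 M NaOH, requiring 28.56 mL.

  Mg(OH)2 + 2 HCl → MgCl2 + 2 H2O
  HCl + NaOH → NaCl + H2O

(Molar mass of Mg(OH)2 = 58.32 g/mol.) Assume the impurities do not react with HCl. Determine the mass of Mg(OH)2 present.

1.071 g

n(HCl) added = 0.04040 × 0.9829 = 0.03971 mol
n(NaOH) used in back-titration = 0.02856 × 0.1049 = 2.996 × 10^-3 mol
n(HCl) left over = 2.996 × 10^-3 mol (1:1 ratio)
n(HCl) consumed by analyte = 0.03971 − 2.996 × 10^-3 = 0.03671 mol
From the 1:2 ratio, n(Mg(OH)2) = 1/2 × 0.03671 = 0.01836 mol
mass of Mg(OH)2 = 0.01836 × 58.32 = 1.071 g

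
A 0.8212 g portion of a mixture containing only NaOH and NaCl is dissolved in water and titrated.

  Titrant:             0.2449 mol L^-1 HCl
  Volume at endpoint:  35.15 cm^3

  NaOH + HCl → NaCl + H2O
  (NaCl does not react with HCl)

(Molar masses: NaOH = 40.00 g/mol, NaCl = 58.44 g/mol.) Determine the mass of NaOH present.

0.3443 g

n(HCl) = 0.03515 × 0.2449 = 8.608 × 10^-3 mol
Let x = n(NaOH), y = n(NaCl).
Titrant: 1x = 8.608 × 10^-3;  mass: 40.00x + 58.44y = 0.8212
Solving, x = 8.608 × 10^-3 mol, y = 8.160 × 10^-3 mol
mass of NaOH = 8.608 × 10^-3 × 40.00 = 0.3443 g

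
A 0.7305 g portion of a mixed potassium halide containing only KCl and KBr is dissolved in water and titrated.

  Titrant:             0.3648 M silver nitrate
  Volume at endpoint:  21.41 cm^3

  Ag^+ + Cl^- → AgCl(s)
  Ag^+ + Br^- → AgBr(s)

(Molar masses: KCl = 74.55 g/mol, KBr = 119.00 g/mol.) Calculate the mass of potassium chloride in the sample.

0.3336 g

n(AgNO3) = 0.02141 × 0.3648 = 7.810 × 10^-3 mol
Let x = n(KCl), y = n(KBr).
Titrant: 1x + 1y = 7.810 × 10^-3;  mass: 74.55x + 119.00y = 0.7305
Solving, x = 4.475 × 10^-3 mol, y = 3.335 × 10^-3 mol
mass of KCl = 4.475 × 10^-3 × 74.55 = 0.3336 g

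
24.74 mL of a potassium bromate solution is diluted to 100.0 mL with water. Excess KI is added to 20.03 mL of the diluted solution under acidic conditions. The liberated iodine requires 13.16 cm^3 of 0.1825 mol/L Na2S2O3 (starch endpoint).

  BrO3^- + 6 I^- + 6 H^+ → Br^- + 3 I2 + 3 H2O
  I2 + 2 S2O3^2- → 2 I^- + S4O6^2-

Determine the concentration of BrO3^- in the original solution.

0.08078 mol/L

n(S2O3^2-) = 0.01316 × 0.1825 = 2.402 × 10^-3 mol
n(I2) = n(S2O3^2-)/2 = 1.201 × 10^-3 mol
From the 1:3 ratio, n(BrO3^-) in the aliquot = 1/3 × 1.201 × 10^-3 = 4.003 × 10^-4 mol
[BrO3^-]_dilute = 4.003 × 10^-4 / 0.02003 = 0.01998 mol/L
[BrO3^-]_original = 0.01998 × 100.0/24.74 = 0.08078 mol/L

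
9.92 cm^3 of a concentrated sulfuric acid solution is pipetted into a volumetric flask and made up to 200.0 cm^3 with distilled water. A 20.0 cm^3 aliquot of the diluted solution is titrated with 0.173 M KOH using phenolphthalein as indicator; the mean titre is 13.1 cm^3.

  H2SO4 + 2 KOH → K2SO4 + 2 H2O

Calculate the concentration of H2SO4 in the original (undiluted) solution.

n(KOH) = 0.0131 × 0.173 = 2.27 × 10^-3 mol
From the 1:2 ratio, n(H2SO4) in the aliquot = 1/2 × 2.27 × 10^-3 = 1.13 × 10^-3 mol
[H2SO4]_dilute = 1.13 × 10^-3 / 0.0200 = 0.0567 mol/L
Dilution factor = 200.0 / 9.92 = 20.16
[H2SO4]_stock = 0.0567 × 20.16 = 1.14 mol/L

1.14 M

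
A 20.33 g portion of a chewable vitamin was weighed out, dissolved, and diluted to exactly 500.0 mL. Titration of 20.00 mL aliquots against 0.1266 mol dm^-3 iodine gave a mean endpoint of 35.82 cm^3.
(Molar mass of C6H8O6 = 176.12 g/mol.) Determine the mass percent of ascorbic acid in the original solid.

C6H8O6 + I2 → C6H6O6 + 2 HI
n(I2) per titration = 0.03582 × 0.1266 = 4.535 × 10^-3 mol
n(C6H8O6) in each aliquot = 4.535 × 10^-3 mol (1:1 ratio)
n(C6H8O6) in the whole flask = 4.535 × 10^-3 × 500.0/20.00 = 0.1134 mol
mass of C6H8O6 = 0.1134 × 176.12 = 19.97 g
% C6H8O6 = 19.97 / 20.33 × 100 = 98.21 %

98.21 %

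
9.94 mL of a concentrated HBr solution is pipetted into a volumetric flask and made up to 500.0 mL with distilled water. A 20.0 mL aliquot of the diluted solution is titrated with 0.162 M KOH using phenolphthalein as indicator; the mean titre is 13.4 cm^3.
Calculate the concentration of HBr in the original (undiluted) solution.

HBr + KOH → KBr + H2O
n(KOH) = 0.0134 × 0.162 = 2.17 × 10^-3 mol
n(HBr) in the aliquot = 2.17 × 10^-3 mol (1:1 ratio)
[HBr]_dilute = 2.17 × 10^-3 / 0.0200 = 0.109 mol/L
Dilution factor = 500.0 / 9.94 = 50.30
[HBr]_stock = 0.109 × 50.30 = 5.46 mol/L

5.46 M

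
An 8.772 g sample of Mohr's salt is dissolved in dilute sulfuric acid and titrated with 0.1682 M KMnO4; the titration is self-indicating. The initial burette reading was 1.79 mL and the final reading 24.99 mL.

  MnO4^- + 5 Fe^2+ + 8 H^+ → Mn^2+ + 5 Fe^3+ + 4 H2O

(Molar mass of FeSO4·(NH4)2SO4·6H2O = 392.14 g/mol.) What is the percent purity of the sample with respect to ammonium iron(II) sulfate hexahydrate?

n(KMnO4) = 0.02320 L × 0.1682 mol/L = 3.902 × 10^-3 mol
From the 5:1 ratio, n(FeSO4·(NH4)2SO4·6H2O) = 5/1 × 3.902 × 10^-3 = 0.01951 mol
mass of FeSO4·(NH4)2SO4·6H2O = 0.01951 × 392.14 g/mol = 7.651 g
% FeSO4·(NH4)2SO4·6H2O = 7.651 / 8.772 × 100 = 87.22 %

87.22 %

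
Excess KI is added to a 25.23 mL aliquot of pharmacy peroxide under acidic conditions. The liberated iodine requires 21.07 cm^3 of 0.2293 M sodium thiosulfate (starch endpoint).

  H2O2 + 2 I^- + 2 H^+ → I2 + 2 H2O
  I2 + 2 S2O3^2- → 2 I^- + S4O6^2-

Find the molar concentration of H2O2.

n(S2O3^2-) = 0.02107 × 0.2293 = 4.831 × 10^-3 mol
n(I2) = n(S2O3^2-)/2 = 2.416 × 10^-3 mol
n(H2O2) in the aliquot = 2.416 × 10^-3 mol (1:1 ratio)
[H2O2] = 2.416 × 10^-3 / 0.02523 = 0.09575 mol/L

0.09575 M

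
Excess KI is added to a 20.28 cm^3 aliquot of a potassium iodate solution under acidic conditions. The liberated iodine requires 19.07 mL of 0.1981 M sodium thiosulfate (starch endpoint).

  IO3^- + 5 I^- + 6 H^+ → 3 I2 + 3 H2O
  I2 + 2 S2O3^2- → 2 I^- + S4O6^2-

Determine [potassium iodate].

0.03105 M

n(S2O3^2-) = 0.01907 × 0.1981 = 3.778 × 10^-3 mol
n(I2) = n(S2O3^2-)/2 = 1.889 × 10^-3 mol
From the 1:3 ratio, n(IO3^-) in the aliquot = 1/3 × 1.889 × 10^-3 = 6.296 × 10^-4 mol
[IO3^-] = 6.296 × 10^-4 / 0.02028 = 0.03105 mol/L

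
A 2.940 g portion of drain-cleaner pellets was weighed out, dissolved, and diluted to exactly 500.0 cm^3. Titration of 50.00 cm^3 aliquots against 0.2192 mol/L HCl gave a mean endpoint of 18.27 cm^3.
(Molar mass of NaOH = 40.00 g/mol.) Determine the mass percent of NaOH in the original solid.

54.49 %

NaOH + HCl → NaCl + H2O
n(HCl) per titration = 0.01827 × 0.2192 = 4.005 × 10^-3 mol
n(NaOH) in each aliquot = 4.005 × 10^-3 mol (1:1 ratio)
n(NaOH) in the whole flask = 4.005 × 10^-3 × 500.0/50.00 = 0.04005 mol
mass of NaOH = 0.04005 × 40.00 = 1.602 g
% NaOH = 1.602 / 2.940 × 100 = 54.49 %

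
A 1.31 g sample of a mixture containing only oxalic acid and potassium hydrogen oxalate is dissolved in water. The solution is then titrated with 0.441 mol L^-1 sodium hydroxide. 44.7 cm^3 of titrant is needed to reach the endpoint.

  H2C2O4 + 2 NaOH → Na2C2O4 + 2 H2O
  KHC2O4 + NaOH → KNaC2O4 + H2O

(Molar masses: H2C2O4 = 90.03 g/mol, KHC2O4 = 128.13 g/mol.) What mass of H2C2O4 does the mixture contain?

0.658 g

n(NaOH) = 0.0447 × 0.441 = 0.0197 mol
Let x = n(H2C2O4), y = n(KHC2O4).
Titrant: 2x + 1y = 0.0197;  mass: 90.03x + 128.13y = 1.31
Solving, x = 7.31 × 10^-3 mol, y = 5.08 × 10^-3 mol
mass of H2C2O4 = 7.31 × 10^-3 × 90.03 = 0.658 g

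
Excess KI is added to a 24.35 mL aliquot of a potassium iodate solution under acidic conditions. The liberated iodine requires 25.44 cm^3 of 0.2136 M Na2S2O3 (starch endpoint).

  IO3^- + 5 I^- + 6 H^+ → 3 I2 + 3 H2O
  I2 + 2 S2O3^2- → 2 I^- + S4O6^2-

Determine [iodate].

0.03719 M

n(S2O3^2-) = 0.02544 × 0.2136 = 5.434 × 10^-3 mol
n(I2) = n(S2O3^2-)/2 = 2.717 × 10^-3 mol
From the 1:3 ratio, n(IO3^-) in the aliquot = 1/3 × 2.717 × 10^-3 = 9.057 × 10^-4 mol
[IO3^-] = 9.057 × 10^-4 / 0.02435 = 0.03719 mol/L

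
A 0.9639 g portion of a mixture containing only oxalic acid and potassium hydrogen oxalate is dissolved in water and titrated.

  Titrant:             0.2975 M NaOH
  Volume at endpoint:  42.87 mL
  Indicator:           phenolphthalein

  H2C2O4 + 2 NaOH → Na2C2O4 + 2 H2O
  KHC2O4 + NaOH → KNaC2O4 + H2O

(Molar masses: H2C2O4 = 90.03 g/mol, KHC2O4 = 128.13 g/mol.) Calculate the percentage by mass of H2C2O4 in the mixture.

n(NaOH) = 0.04287 × 0.2975 = 0.01275 mol
Let x = n(H2C2O4), y = n(KHC2O4).
Titrant: 2x + 1y = 0.01275;  mass: 90.03x + 128.13y = 0.9639
Solving, x = 4.032 × 10^-3 mol, y = 4.690 × 10^-3 mol
mass of H2C2O4 = 4.032 × 10^-3 × 90.03 = 0.3630 g
% H2C2O4 = 0.3630 / 0.9639 × 100 = 37.66 %

37.66 %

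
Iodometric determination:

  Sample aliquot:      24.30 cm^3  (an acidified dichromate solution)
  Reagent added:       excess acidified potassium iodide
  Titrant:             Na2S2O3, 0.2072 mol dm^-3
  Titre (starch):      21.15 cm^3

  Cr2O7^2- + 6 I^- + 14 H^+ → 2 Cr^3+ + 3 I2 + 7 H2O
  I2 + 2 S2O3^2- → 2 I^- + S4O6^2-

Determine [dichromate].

0.03006 mol/L

n(S2O3^2-) = 0.02115 × 0.2072 = 4.382 × 10^-3 mol
n(I2) = n(S2O3^2-)/2 = 2.191 × 10^-3 mol
From the 1:3 ratio, n(Cr2O7^2-) in the aliquot = 1/3 × 2.191 × 10^-3 = 7.304 × 10^-4 mol
[Cr2O7^2-] = 7.304 × 10^-4 / 0.02430 = 0.03006 mol/L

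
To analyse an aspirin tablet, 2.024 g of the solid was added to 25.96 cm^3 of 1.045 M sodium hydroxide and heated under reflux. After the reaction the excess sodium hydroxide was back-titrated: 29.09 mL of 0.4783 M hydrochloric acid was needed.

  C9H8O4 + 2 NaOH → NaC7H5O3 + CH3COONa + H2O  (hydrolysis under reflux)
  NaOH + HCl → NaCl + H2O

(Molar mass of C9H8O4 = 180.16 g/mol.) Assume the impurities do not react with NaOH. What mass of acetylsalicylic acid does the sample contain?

n(NaOH) added = 0.02596 × 1.045 = 0.02713 mol
n(HCl) used in back-titration = 0.02909 × 0.4783 = 0.01391 mol
n(NaOH) left over = 0.01391 mol (1:1 ratio)
n(NaOH) consumed by analyte = 0.02713 − 0.01391 = 0.01321 mol
From the 1:2 ratio, n(C9H8O4) = 1/2 × 0.01321 = 6.607 × 10^-3 mol
mass of C9H8O4 = 6.607 × 10^-3 × 180.16 = 1.190 g

1.190 g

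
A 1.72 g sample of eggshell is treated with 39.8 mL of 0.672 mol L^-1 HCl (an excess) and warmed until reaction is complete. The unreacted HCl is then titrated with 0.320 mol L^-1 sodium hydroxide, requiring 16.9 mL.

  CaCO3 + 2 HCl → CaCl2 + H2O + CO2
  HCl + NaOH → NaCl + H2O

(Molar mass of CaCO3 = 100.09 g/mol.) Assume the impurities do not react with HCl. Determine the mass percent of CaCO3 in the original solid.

62.1 %

n(HCl) added = 0.0398 × 0.672 = 0.0267 mol
n(NaOH) used in back-titration = 0.0169 × 0.320 = 5.41 × 10^-3 mol
n(HCl) left over = 5.41 × 10^-3 mol (1:1 ratio)
n(HCl) consumed by analyte = 0.0267 − 5.41 × 10^-3 = 0.0213 mol
From the 1:2 ratio, n(CaCO3) = 1/2 × 0.0213 = 0.0107 mol
mass of CaCO3 = 0.0107 × 100.09 = 1.07 g
% CaCO3 = 1.07 / 1.72 × 100 = 62.1 %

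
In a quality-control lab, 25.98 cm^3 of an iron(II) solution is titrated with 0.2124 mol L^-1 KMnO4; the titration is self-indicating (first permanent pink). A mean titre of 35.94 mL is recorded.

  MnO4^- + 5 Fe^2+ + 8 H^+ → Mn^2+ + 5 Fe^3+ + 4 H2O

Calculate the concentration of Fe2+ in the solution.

1.469 mol/L

n(KMnO4) = 0.03594 L × 0.2124 mol/L = 7.634 × 10^-3 mol
From the 5:1 mole ratio, n(Fe2+) = 5/1 × 7.634 × 10^-3 = 0.03817 mol
[Fe2+] = 0.03817 mol / 0.02598 L = 1.469 mol/L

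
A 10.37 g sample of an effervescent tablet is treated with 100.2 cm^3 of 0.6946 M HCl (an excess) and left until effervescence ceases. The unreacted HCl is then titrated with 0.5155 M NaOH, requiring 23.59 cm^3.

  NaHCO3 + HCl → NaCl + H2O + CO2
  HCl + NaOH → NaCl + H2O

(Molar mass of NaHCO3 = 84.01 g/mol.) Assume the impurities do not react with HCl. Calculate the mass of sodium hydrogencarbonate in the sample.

4.825 g

n(HCl) added = 0.1002 × 0.6946 = 0.06960 mol
n(NaOH) used in back-titration = 0.02359 × 0.5155 = 0.01216 mol
n(HCl) left over = 0.01216 mol (1:1 ratio)
n(HCl) consumed by analyte = 0.06960 − 0.01216 = 0.05744 mol
n(NaHCO3) = 0.05744 mol (1:1 ratio)
mass of NaHCO3 = 0.05744 × 84.01 = 4.825 g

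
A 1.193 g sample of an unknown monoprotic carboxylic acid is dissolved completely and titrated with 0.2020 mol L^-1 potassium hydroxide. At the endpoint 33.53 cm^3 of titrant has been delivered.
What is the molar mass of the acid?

n(KOH) = 0.03353 L × 0.2020 mol/L = 6.773 × 10^-3 mol
n(HA) = 6.773 × 10^-3 mol (1:1 ratio)
M = m / n = 1.193 g / 6.773 × 10^-3 mol = 176.1 g/mol

176.1 g/mol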